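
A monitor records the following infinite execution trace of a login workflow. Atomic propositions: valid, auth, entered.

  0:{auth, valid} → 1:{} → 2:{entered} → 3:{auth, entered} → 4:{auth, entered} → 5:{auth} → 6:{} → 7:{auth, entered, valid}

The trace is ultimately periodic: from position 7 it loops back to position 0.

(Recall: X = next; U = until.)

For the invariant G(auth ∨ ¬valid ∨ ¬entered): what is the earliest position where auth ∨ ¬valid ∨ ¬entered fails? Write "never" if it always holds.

never

auth ∨ ¬valid ∨ ¬entered holds at every position 0..7, and those are all the positions the trace ever visits, so the invariant G(auth ∨ ¬valid ∨ ¬entered) is never violated.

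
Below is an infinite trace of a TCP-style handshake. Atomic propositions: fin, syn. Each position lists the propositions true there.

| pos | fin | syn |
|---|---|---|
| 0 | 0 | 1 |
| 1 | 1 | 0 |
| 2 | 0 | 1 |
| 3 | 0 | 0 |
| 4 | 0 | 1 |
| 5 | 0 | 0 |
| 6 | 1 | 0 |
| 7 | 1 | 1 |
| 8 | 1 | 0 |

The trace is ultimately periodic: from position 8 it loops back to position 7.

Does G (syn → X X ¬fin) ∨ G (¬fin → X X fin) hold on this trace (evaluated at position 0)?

syn → X X ¬fin must hold at every position from 0 onward. It fails at position 4, so G (syn → X X ¬fin) is false.
Positions where syn holds: 0, 2, 4, 7.
Check X X ¬fin at each: 0→ok, 2→ok, 4→fails, 7→fails.
¬fin → X X fin must hold at every position from 0 onward. It fails at position 0, so G (¬fin → X X fin) is false.
Positions where ¬fin holds: 0, 2, 3, 4, 5.
Check X X fin at each: 0→fails, 2→fails, 3→fails, 4→ok, 5→ok.
At position 0: G (syn → X X ¬fin) is false; G (¬fin → X X fin) is false; so G (syn → X X ¬fin) ∨ G (¬fin → X X fin) is false.

No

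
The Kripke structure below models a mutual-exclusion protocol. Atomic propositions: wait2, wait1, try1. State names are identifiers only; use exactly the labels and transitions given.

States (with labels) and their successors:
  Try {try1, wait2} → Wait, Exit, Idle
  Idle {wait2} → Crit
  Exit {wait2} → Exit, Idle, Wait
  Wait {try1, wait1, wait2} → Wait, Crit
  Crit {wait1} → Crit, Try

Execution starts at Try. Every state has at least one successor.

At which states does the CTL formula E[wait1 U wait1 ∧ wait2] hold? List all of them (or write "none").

{Wait}

States satisfying wait1: {Wait, Crit}.
States satisfying wait1 ∧ wait2: {Wait}.
States satisfying E[wait1 U wait1 ∧ wait2]: {Wait}.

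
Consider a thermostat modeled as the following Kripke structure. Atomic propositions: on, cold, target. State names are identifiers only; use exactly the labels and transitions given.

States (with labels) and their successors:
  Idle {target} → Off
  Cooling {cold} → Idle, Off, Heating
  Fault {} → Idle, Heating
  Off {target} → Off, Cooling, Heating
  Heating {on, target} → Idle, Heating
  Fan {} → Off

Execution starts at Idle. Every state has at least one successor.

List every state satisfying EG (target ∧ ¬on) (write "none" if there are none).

{Idle, Off}

States satisfying target ∧ ¬on: {Idle, Off}.
States satisfying EG (target ∧ ¬on): {Idle, Off}.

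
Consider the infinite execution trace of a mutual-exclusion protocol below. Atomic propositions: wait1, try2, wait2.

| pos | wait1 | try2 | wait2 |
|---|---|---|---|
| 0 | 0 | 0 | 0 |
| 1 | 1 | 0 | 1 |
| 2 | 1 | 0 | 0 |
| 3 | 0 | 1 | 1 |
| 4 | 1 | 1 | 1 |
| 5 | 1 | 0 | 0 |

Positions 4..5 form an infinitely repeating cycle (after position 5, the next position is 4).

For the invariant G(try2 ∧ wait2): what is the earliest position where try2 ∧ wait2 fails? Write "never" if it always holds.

At position 0 the labels are {}, so try2 ∧ wait2 is false there. This is the first violation.

0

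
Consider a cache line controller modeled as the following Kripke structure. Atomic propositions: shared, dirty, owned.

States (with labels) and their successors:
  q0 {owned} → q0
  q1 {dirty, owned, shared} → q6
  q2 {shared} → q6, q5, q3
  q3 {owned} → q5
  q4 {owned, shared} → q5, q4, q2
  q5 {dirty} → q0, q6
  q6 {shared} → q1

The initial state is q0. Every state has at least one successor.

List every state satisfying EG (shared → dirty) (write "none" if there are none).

States satisfying shared → dirty: {q0, q1, q3, q5}.
States satisfying EG (shared → dirty): {q0, q3, q5}.

{q0, q3, q5}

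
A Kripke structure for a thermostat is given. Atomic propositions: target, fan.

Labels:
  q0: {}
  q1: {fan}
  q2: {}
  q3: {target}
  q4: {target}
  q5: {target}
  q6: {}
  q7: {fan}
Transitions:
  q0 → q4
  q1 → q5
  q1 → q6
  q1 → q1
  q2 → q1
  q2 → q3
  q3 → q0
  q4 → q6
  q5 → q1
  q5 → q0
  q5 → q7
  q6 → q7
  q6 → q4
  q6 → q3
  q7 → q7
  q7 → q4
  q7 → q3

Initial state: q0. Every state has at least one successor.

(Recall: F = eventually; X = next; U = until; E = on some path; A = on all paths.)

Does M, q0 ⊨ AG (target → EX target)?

States satisfying target → EX target: {q0, q1, q2, q6, q7}.
States satisfying AG (target → EX target): ∅.
q3 is reachable from q0 and violates target → EX target, so AG fails at q0.
q0 ∉ Sat(AG (target → EX target)).

No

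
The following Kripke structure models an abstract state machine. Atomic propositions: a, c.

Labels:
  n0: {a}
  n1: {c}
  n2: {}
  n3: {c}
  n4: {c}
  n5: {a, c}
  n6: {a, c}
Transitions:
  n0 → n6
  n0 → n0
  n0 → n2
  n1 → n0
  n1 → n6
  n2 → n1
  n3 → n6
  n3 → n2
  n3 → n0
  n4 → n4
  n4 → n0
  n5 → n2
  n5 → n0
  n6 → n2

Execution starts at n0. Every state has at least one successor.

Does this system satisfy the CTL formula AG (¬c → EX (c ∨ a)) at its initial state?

Yes

States satisfying ¬c → EX (c ∨ a): {n0, n1, n2, n3, n4, n5, n6}.
States satisfying AG (¬c → EX (c ∨ a)): {n0, n1, n2, n3, n4, n5, n6}.
Every state reachable from n0 satisfies ¬c → EX (c ∨ a).
n0 ∈ Sat(AG (¬c → EX (c ∨ a))).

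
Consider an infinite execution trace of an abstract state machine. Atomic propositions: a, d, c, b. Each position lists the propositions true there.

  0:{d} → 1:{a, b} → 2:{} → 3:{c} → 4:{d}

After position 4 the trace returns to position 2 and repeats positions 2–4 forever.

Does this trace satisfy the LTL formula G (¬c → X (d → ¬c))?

Holds

¬c → X (d → ¬c) holds at every position 0..4, and those are all positions ever visited, so G (¬c → X (d → ¬c)) holds.
Positions where ¬c holds: 0, 1, 2, 4.
Check X (d → ¬c) at each: 0→ok, 1→ok, 2→ok, 4→ok.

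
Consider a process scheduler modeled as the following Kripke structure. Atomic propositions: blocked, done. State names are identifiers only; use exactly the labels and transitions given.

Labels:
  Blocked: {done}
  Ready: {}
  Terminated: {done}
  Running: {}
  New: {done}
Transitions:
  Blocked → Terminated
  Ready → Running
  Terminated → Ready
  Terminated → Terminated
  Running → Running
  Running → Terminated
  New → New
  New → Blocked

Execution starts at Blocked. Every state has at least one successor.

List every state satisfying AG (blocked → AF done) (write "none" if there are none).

{Blocked, Ready, Terminated, Running, New}

States satisfying blocked → AF done: {Blocked, Ready, Terminated, Running, New}.
States satisfying AG (blocked → AF done): {Blocked, Ready, Terminated, Running, New}.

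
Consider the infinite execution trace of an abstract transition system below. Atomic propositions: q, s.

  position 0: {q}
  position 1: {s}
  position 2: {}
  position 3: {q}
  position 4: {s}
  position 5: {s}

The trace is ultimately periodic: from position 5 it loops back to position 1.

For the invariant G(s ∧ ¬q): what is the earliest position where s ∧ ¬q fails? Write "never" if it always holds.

0

At position 0 the labels are {q}, so s ∧ ¬q is false there. This is the first violation.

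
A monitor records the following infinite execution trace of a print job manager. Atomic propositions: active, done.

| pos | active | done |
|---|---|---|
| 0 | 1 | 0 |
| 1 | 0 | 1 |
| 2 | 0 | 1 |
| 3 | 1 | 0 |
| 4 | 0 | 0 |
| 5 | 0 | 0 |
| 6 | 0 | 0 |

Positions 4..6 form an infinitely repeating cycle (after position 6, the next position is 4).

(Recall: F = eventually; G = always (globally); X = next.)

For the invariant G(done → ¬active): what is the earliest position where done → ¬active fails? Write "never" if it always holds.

done → ¬active holds at every position 0..6, and those are all the positions the trace ever visits, so the invariant G(done → ¬active) is never violated.

never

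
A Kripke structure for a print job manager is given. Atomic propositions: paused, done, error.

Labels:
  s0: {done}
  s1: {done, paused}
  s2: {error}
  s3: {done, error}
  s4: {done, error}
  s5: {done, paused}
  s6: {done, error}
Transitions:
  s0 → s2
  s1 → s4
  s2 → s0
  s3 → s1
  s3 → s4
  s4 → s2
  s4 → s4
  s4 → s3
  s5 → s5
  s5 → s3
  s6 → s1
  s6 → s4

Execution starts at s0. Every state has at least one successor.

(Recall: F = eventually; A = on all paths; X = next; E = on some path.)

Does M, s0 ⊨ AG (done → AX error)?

Yes

States satisfying done → AX error: {s0, s1, s2, s4}.
States satisfying AG (done → AX error): {s0, s2}.
Every state reachable from s0 satisfies done → AX error.
s0 ∈ Sat(AG (done → AX error)).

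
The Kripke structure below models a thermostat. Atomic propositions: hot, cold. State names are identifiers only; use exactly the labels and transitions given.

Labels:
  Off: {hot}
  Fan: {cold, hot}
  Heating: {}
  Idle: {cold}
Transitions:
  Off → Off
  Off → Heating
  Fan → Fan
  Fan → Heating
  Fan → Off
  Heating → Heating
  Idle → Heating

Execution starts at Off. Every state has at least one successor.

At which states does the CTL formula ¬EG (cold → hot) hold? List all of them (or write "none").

States satisfying cold → hot: {Off, Fan, Heating}.
States satisfying EG (cold → hot): {Off, Fan, Heating}.
States satisfying ¬EG (cold → hot): {Idle}.

{Idle}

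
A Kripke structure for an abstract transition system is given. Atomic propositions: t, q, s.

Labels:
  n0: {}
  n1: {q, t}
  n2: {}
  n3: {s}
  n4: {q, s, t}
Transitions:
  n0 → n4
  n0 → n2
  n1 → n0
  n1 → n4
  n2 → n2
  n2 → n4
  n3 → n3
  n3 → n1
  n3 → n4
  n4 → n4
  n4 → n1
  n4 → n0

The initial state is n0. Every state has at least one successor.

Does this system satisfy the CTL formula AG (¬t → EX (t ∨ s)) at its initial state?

Satisfied

States satisfying ¬t → EX (t ∨ s): {n0, n1, n2, n3, n4}.
States satisfying AG (¬t → EX (t ∨ s)): {n0, n1, n2, n3, n4}.
Every state reachable from n0 satisfies ¬t → EX (t ∨ s).
n0 ∈ Sat(AG (¬t → EX (t ∨ s))).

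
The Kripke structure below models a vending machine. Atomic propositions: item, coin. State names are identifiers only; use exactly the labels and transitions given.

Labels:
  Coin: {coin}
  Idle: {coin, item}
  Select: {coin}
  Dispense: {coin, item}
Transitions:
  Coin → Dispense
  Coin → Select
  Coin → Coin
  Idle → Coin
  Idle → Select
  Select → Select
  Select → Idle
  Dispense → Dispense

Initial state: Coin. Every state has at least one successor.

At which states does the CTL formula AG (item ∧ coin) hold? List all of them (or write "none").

States satisfying item ∧ coin: {Idle, Dispense}.
States satisfying AG (item ∧ coin): {Dispense}.

{Dispense}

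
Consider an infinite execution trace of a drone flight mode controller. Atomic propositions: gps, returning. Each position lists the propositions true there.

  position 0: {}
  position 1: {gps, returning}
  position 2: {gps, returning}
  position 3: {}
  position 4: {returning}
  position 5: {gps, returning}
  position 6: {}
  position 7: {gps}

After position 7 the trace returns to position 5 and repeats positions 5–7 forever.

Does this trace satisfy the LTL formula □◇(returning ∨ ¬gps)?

Yes

◇(returning ∨ ¬gps) holds at every position 0..7, and those are all positions ever visited, so □◇(returning ∨ ¬gps) holds.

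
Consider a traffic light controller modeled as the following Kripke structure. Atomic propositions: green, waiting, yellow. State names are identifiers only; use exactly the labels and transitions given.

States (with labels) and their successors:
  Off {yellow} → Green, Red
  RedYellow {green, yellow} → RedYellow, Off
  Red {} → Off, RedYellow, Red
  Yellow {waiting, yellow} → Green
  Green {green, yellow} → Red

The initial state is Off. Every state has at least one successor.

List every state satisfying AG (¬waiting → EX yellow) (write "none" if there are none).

none

States satisfying ¬waiting → EX yellow: {Off, RedYellow, Red, Yellow}.
States satisfying AG (¬waiting → EX yellow): ∅.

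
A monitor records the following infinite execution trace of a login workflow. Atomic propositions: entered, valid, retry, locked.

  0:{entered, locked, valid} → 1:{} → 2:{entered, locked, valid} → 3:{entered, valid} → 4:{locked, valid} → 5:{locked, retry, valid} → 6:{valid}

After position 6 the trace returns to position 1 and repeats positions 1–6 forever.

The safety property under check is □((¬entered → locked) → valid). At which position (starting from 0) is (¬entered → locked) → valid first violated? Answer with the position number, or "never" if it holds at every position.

(¬entered → locked) → valid holds at every position 0..6, and those are all the positions the trace ever visits, so the invariant □((¬entered → locked) → valid) is never violated.

never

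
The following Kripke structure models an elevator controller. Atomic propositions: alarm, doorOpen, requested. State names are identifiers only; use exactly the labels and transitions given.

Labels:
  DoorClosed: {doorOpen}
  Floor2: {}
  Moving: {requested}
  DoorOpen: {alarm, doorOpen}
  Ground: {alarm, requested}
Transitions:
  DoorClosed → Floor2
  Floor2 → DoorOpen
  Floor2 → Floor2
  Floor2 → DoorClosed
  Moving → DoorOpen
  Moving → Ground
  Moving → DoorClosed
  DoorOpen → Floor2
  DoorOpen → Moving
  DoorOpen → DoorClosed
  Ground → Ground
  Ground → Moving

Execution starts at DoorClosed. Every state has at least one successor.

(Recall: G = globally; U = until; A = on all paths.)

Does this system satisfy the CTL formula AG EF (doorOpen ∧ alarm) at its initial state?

States satisfying EF (doorOpen ∧ alarm): {DoorClosed, Floor2, Moving, DoorOpen, Ground}.
States satisfying AG EF (doorOpen ∧ alarm): {DoorClosed, Floor2, Moving, DoorOpen, Ground}.
Every state reachable from DoorClosed satisfies EF (doorOpen ∧ alarm).
DoorClosed ∈ Sat(AG EF (doorOpen ∧ alarm)).

Yes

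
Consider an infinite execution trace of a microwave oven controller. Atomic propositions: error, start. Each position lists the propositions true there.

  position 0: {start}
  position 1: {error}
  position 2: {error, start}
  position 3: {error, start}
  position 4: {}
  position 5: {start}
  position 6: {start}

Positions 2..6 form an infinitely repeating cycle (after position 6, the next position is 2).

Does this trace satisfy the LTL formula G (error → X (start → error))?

Holds

error → X (start → error) holds at every position 0..6, and those are all positions ever visited, so G (error → X (start → error)) holds.
Positions where error holds: 1, 2, 3.
Check X (start → error) at each: 1→ok, 2→ok, 3→ok.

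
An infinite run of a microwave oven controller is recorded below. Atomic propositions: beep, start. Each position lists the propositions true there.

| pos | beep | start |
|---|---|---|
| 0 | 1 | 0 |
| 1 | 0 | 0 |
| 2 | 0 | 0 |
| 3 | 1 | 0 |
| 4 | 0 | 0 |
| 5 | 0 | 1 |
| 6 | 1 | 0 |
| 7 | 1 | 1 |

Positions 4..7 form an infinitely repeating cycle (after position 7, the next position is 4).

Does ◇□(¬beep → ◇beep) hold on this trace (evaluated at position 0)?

Holds

□(¬beep → ◇beep) holds at position 0, which is reachable from 0, so ◇□(¬beep → ◇beep) holds.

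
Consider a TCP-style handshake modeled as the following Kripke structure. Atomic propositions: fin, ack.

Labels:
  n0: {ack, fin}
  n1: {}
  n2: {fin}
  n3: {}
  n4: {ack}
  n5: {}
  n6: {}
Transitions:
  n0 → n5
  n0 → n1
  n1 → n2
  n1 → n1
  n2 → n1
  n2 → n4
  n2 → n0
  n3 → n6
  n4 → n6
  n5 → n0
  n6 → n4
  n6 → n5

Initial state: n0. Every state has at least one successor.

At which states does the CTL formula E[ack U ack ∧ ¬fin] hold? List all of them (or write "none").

States satisfying ack: {n0, n4}.
States satisfying ack ∧ ¬fin: {n4}.
States satisfying E[ack U ack ∧ ¬fin]: {n4}.

{n4}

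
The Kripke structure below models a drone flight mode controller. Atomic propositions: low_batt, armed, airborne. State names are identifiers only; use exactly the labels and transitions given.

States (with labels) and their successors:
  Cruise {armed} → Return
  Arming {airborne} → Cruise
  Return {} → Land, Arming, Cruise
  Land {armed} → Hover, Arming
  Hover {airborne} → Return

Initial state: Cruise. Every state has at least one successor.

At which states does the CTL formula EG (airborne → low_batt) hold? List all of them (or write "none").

{Cruise, Return}

States satisfying airborne → low_batt: {Cruise, Return, Land}.
States satisfying EG (airborne → low_batt): {Cruise, Return}.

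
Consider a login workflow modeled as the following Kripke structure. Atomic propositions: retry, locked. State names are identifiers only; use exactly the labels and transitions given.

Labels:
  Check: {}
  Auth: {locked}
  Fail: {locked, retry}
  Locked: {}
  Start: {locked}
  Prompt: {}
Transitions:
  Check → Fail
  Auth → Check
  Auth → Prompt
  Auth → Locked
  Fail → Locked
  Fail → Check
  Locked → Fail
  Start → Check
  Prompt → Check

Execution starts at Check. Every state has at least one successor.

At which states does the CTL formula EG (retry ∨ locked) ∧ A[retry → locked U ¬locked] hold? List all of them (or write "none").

none

States satisfying retry ∨ locked: {Auth, Fail, Start}.
States satisfying EG (retry ∨ locked): ∅.
States satisfying retry → locked: {Check, Auth, Fail, Locked, Start, Prompt}.
States satisfying ¬locked: {Check, Locked, Prompt}.
States satisfying A[retry → locked U ¬locked]: {Check, Auth, Fail, Locked, Start, Prompt}.
States satisfying EG (retry ∨ locked) ∧ A[retry → locked U ¬locked]: ∅.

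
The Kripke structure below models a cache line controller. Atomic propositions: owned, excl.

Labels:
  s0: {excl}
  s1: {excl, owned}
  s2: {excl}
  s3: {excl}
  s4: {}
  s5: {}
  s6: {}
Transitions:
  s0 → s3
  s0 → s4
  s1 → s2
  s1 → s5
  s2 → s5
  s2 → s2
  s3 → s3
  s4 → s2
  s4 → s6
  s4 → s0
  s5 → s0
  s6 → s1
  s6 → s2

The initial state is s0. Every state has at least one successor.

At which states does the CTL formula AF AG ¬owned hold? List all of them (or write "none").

{s3}

States satisfying AG ¬owned: {s3}.
States satisfying AF AG ¬owned: {s3}.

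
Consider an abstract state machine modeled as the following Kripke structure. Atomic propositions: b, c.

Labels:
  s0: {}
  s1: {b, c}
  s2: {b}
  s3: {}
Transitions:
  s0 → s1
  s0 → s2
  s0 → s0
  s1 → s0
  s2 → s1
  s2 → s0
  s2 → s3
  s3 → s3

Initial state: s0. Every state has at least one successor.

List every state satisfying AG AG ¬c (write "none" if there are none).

States satisfying AG ¬c: {s3}.
States satisfying AG AG ¬c: {s3}.

{s3}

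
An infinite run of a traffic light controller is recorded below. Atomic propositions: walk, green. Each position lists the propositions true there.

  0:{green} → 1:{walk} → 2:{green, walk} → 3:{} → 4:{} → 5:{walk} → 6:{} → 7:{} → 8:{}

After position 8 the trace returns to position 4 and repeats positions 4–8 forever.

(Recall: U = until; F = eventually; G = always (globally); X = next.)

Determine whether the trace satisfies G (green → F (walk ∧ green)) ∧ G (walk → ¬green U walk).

green → F (walk ∧ green) holds at every position 0..8, and those are all positions ever visited, so G (green → F (walk ∧ green)) holds.
Positions where green holds: 0, 2.
Check F (walk ∧ green) at each: 0→ok, 2→ok.
walk → ¬green U walk holds at every position 0..8, and those are all positions ever visited, so G (walk → ¬green U walk) holds.
Positions where walk holds: 1, 2, 5.
Check ¬green U walk at each: 1→ok, 2→ok, 5→ok.
At position 0: G (green → F (walk ∧ green)) is true; G (walk → ¬green U walk) is true; so G (green → F (walk ∧ green)) ∧ G (walk → ¬green U walk) is true.

Holds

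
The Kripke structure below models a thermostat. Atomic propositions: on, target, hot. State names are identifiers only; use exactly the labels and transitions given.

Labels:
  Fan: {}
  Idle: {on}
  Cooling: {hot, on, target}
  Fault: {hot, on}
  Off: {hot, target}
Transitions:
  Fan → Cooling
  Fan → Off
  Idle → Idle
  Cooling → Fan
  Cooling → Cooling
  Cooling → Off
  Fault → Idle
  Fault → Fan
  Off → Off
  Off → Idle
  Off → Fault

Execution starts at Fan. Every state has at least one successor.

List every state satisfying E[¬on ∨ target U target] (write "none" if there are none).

{Fan, Cooling, Off}

States satisfying ¬on ∨ target: {Fan, Cooling, Off}.
States satisfying target: {Cooling, Off}.
States satisfying E[¬on ∨ target U target]: {Fan, Cooling, Off}.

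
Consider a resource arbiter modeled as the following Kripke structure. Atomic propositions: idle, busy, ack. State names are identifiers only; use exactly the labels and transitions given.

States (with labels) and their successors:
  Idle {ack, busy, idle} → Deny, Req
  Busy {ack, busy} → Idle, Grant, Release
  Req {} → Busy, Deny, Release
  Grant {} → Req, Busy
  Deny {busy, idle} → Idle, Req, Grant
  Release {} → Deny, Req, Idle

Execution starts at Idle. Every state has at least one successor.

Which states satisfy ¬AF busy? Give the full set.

{Req, Grant, Release}

States satisfying busy: {Idle, Busy, Deny}.
States satisfying AF busy: {Idle, Busy, Deny}.
States satisfying ¬AF busy: {Req, Grant, Release}.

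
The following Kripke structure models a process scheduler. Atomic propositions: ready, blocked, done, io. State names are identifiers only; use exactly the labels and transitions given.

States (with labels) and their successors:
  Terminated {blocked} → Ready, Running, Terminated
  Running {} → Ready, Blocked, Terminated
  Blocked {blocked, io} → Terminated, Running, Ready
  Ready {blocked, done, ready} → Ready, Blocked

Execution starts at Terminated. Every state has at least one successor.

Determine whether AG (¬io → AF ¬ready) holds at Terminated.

Violated

States satisfying ¬io → AF ¬ready: {Terminated, Running, Blocked}.
States satisfying AG (¬io → AF ¬ready): ∅.
Ready is reachable from Terminated and violates ¬io → AF ¬ready, so AG fails at Terminated.
Terminated ∉ Sat(AG (¬io → AF ¬ready)).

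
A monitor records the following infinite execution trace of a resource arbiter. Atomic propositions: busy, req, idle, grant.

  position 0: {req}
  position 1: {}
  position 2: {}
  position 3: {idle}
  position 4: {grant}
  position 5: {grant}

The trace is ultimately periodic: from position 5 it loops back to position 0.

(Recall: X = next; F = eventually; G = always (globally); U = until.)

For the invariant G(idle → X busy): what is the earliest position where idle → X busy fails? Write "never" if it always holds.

Check idle → X busy at each position in order: 0 ✓, 1 ✓, 2 ✓.
At position 3 the labels are {idle} and the next position 4 has {grant}, so idle → X busy is false there. This is the first violation.

3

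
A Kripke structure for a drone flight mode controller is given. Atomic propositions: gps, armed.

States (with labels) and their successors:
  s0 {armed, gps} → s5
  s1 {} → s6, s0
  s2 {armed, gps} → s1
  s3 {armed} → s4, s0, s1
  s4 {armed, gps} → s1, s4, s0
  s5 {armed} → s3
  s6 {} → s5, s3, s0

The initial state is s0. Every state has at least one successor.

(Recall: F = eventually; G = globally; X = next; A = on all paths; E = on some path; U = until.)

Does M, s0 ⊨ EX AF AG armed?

States satisfying AF AG armed: ∅.
States satisfying EX AF AG armed: ∅.
No suitable path/successor from s0 witnesses the formula.
s0 ∉ Sat(EX AF AG armed).

No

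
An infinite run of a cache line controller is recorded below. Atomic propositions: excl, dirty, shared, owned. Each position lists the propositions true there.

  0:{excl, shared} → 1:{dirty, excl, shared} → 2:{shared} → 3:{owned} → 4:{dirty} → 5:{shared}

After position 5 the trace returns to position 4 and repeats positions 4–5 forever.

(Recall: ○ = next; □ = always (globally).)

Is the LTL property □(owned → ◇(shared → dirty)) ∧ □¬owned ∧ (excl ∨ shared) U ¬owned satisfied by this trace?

Violated

owned → ◇(shared → dirty) holds at every position 0..5, and those are all positions ever visited, so □(owned → ◇(shared → dirty)) holds.
Positions where owned holds: 3.
Check ◇(shared → dirty) at each: 3→ok.
At position 0: □(owned → ◇(shared → dirty)) is true; □¬owned ∧ (excl ∨ shared) U ¬owned is false; so □(owned → ◇(shared → dirty)) ∧ □¬owned ∧ (excl ∨ shared) U ¬owned is false.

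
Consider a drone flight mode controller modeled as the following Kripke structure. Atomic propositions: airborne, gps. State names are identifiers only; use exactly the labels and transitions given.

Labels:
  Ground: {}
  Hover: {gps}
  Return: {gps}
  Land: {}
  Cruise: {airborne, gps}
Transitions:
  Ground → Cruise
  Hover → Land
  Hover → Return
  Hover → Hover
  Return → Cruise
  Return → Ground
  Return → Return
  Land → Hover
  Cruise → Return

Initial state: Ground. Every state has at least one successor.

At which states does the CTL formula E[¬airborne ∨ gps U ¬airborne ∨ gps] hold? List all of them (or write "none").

States satisfying ¬airborne ∨ gps: {Ground, Hover, Return, Land, Cruise}.
States satisfying E[¬airborne ∨ gps U ¬airborne ∨ gps]: {Ground, Hover, Return, Land, Cruise}.

{Ground, Hover, Return, Land, Cruise}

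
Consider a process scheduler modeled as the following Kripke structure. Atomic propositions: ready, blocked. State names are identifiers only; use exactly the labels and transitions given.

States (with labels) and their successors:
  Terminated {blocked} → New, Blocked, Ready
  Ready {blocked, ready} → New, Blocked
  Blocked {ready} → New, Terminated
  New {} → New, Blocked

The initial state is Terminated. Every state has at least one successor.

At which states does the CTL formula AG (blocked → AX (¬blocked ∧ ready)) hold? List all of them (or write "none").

States satisfying blocked → AX (¬blocked ∧ ready): {Blocked, New}.
States satisfying AG (blocked → AX (¬blocked ∧ ready)): ∅.

none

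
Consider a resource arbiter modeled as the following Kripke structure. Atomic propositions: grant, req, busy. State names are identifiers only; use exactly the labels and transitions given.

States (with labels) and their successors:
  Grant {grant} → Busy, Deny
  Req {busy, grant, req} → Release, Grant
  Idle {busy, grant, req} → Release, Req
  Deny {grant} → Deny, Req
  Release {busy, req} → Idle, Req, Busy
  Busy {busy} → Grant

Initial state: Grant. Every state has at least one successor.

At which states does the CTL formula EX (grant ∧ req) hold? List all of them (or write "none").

{Idle, Deny, Release}

States satisfying grant ∧ req: {Req, Idle}.
States satisfying EX (grant ∧ req): {Idle, Deny, Release}.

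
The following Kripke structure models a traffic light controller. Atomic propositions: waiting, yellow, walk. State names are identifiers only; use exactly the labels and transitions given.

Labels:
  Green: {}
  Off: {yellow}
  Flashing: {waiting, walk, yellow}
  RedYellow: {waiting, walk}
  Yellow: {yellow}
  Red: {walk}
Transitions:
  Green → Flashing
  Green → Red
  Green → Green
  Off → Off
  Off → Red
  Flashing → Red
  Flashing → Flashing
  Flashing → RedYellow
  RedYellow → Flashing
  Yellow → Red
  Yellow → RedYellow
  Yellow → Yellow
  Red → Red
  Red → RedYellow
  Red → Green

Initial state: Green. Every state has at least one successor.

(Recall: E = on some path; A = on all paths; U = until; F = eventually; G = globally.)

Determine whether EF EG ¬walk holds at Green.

Satisfied

States satisfying EG ¬walk: {Green, Off, Yellow}.
States satisfying EF EG ¬walk: {Green, Off, Flashing, RedYellow, Yellow, Red}.
Some path from Green reaches a state where EG ¬walk holds.
Green ∈ Sat(EF EG ¬walk).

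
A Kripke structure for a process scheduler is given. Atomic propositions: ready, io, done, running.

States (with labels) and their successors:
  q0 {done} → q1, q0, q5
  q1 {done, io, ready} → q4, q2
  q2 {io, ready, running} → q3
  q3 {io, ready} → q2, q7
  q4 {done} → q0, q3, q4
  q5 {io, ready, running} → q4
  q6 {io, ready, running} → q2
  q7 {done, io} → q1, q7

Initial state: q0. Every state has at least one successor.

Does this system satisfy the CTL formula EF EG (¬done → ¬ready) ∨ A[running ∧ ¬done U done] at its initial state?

Holds

States satisfying EG (¬done → ¬ready): {q0, q1, q4, q7}.
States satisfying EF EG (¬done → ¬ready): {q0, q1, q2, q3, q4, q5, q6, q7}.
States satisfying running ∧ ¬done: {q2, q5, q6}.
States satisfying done: {q0, q1, q4, q7}.
States satisfying A[running ∧ ¬done U done]: {q0, q1, q4, q5, q7}.
States satisfying EF EG (¬done → ¬ready) ∨ A[running ∧ ¬done U done]: {q0, q1, q2, q3, q4, q5, q6, q7}.
q0 ∈ Sat(EF EG (¬done → ¬ready) ∨ A[running ∧ ¬done U done]).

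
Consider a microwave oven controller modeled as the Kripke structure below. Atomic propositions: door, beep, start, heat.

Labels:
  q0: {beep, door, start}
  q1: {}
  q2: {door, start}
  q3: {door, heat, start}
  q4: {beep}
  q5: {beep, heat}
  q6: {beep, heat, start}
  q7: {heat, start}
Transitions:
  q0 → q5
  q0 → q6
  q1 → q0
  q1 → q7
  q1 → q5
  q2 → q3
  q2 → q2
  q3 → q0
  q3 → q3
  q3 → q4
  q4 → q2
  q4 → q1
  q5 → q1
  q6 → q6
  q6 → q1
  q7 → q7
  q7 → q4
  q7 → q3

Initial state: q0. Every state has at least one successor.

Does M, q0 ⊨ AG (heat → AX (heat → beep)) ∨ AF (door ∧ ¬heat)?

Holds

States satisfying heat → AX (heat → beep): {q0, q1, q2, q4, q5, q6}.
States satisfying AG (heat → AX (heat → beep)): ∅.
States satisfying door ∧ ¬heat: {q0, q2}.
States satisfying AF (door ∧ ¬heat): {q0, q2}.
States satisfying AG (heat → AX (heat → beep)) ∨ AF (door ∧ ¬heat): {q0, q2}.
q0 ∈ Sat(AG (heat → AX (heat → beep)) ∨ AF (door ∧ ¬heat)).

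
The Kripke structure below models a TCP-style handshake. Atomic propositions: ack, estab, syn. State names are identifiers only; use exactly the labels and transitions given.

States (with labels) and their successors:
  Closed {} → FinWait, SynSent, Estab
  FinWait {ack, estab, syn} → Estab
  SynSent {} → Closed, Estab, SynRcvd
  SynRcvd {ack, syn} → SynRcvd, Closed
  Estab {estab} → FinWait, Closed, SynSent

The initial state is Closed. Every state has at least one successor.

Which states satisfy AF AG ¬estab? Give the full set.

States satisfying AG ¬estab: ∅.
States satisfying AF AG ¬estab: ∅.

none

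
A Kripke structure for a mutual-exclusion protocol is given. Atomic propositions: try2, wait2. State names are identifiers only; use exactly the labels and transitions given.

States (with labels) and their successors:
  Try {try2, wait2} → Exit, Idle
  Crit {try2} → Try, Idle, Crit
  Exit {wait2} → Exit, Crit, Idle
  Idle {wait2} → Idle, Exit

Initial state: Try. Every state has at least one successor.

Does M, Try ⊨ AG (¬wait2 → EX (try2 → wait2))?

Satisfied

States satisfying ¬wait2 → EX (try2 → wait2): {Try, Crit, Exit, Idle}.
States satisfying AG (¬wait2 → EX (try2 → wait2)): {Try, Crit, Exit, Idle}.
Every state reachable from Try satisfies ¬wait2 → EX (try2 → wait2).
Try ∈ Sat(AG (¬wait2 → EX (try2 → wait2))).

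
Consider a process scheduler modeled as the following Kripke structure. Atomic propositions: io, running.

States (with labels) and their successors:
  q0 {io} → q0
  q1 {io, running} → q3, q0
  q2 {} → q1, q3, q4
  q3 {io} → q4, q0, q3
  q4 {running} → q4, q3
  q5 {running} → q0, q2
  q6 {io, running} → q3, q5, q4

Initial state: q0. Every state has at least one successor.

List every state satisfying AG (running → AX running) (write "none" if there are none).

{q0}

States satisfying running → AX running: {q0, q2, q3}.
States satisfying AG (running → AX running): {q0}.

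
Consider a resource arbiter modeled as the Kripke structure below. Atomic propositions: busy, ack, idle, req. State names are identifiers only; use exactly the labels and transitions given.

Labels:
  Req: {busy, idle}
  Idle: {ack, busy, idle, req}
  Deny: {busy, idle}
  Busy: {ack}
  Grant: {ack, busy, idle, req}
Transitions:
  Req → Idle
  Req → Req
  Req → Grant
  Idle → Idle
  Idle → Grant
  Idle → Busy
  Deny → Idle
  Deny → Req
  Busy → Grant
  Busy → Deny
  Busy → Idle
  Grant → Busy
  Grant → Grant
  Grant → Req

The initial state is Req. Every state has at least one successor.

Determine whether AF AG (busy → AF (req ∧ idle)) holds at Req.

Violated

States satisfying AG (busy → AF (req ∧ idle)): ∅.
States satisfying AF AG (busy → AF (req ∧ idle)): ∅.
There is a path from Req along which AG (busy → AF (req ∧ idle)) never holds.
Req ∉ Sat(AF AG (busy → AF (req ∧ idle))).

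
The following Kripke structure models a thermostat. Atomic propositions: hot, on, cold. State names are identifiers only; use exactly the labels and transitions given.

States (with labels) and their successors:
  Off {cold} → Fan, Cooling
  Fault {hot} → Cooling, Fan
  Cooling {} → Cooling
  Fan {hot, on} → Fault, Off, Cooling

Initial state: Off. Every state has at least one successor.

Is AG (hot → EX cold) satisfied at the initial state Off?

States satisfying hot → EX cold: {Off, Cooling, Fan}.
States satisfying AG (hot → EX cold): {Cooling}.
Fault is reachable from Off and violates hot → EX cold, so AG fails at Off.
Off ∉ Sat(AG (hot → EX cold)).

No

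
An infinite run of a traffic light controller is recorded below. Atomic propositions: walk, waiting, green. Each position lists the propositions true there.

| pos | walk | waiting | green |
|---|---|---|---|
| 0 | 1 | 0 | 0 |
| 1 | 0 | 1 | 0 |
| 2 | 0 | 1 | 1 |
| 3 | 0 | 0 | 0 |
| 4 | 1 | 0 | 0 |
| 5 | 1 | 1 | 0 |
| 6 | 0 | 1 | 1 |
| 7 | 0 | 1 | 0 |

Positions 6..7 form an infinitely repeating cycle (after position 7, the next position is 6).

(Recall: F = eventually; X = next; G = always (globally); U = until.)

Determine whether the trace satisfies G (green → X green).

Does not hold

green → X green must hold at every position from 0 onward. It fails at position 2, so G (green → X green) is false.
Positions where green holds: 2, 6.
Check X green at each: 2→fails, 6→fails.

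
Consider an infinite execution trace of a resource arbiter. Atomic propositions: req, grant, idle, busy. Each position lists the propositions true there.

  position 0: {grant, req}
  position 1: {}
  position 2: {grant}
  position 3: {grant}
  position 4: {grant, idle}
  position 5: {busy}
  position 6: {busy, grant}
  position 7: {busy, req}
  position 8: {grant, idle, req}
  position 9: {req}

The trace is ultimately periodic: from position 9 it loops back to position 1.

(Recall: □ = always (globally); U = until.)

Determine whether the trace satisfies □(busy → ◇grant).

Satisfied

busy → ◇grant holds at every position 0..9, and those are all positions ever visited, so □(busy → ◇grant) holds.
Positions where busy holds: 5, 6, 7.
Check ◇grant at each: 5→ok, 6→ok, 7→ok.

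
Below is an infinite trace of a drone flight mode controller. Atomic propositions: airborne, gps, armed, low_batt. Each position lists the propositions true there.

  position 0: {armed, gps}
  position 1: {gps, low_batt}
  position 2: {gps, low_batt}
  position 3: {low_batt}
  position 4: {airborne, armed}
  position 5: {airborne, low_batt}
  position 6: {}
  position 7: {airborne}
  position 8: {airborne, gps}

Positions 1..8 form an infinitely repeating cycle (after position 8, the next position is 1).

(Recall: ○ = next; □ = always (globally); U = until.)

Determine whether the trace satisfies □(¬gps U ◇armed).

¬gps U ◇armed holds at every position 0..8, and those are all positions ever visited, so □(¬gps U ◇armed) holds.

Yes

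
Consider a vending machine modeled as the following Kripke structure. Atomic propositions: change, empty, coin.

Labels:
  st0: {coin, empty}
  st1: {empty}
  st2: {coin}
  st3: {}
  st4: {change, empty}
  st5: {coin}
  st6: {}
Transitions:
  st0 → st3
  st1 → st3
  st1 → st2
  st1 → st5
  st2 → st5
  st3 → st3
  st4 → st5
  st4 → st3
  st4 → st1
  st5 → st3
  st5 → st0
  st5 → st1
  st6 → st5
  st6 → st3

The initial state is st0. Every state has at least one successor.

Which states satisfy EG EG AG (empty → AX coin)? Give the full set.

States satisfying EG AG (empty → AX coin): {st3}.
States satisfying EG EG AG (empty → AX coin): {st3}.

{st3}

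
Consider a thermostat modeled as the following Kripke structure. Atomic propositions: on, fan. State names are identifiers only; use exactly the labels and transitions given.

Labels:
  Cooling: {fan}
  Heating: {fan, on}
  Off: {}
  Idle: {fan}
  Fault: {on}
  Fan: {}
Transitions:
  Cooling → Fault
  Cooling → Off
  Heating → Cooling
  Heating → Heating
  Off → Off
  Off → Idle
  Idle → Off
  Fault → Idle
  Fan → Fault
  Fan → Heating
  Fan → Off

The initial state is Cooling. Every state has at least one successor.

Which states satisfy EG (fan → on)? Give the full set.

States satisfying fan → on: {Heating, Off, Fault, Fan}.
States satisfying EG (fan → on): {Heating, Off, Fan}.

{Heating, Off, Fan}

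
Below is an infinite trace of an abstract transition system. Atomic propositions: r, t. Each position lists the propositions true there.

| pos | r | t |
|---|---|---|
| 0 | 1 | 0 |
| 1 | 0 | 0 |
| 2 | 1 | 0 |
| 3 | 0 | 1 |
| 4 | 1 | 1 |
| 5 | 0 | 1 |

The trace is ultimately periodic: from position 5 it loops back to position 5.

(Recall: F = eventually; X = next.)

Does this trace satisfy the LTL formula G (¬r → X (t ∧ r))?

¬r → X (t ∧ r) must hold at every position from 0 onward. It fails at position 1, so G (¬r → X (t ∧ r)) is false.
Positions where ¬r holds: 1, 3, 5.
Check X (t ∧ r) at each: 1→fails, 3→ok, 5→fails.

Does not hold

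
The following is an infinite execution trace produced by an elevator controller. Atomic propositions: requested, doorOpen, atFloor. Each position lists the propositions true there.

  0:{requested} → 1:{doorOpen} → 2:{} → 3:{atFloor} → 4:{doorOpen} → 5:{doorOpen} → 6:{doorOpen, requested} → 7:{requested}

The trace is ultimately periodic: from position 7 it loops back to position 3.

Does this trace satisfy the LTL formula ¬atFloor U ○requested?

Walking from position 0: at position 3, ○requested has not yet held and ¬atFloor fails, so ¬atFloor U ○requested is false.

Violated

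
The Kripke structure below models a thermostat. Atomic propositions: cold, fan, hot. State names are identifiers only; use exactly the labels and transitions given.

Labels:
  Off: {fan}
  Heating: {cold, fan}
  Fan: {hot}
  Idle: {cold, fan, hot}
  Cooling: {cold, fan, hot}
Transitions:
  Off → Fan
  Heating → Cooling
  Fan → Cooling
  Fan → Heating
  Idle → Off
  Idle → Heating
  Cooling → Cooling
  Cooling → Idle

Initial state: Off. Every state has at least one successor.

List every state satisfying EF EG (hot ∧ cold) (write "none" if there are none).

States satisfying EG (hot ∧ cold): {Cooling}.
States satisfying EF EG (hot ∧ cold): {Off, Heating, Fan, Idle, Cooling}.

{Off, Heating, Fan, Idle, Cooling}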